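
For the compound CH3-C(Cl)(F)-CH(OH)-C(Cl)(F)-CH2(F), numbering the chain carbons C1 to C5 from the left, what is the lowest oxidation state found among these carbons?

Each bond to a more electronegative atom (O, N, halogen) counts +1, each bond to a less electronegative atom (H, metal, B, Si) counts −1, and each C–C bond counts 0. Tallying each carbon:
C1: 1C, 3H → 0 − 3 = -3
C2: 2C, 1F, 1Cl → 0 + 1 + 1 = +2
C3: 2C, 1H, 1O → 0 − 1 + 1 = 0
C4: 2C, 1F, 1Cl → 0 + 1 + 1 = +2
C5: 1C, 2H, 1F → 0 − 2 + 1 = -1
The lowest value is -3.

-3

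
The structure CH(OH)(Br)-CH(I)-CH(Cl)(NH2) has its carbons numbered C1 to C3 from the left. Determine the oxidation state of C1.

+1

Each bond to a more electronegative atom (O, N, halogen) counts +1, each bond to a less electronegative atom (H, metal, B, Si) counts −1, and each C–C bond counts 0.
C1 has one bond to C (0), one bond to H (-1), one bond to O (+1), one bond to Br (+1).
Oxidation state = 0 − 1 + 1 + 1 = +1.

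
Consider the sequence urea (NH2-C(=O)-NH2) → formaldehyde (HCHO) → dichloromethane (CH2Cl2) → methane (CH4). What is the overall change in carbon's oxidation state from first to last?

-8

Carbon oxidation states along the series — urea: +4, formaldehyde: 0, dichloromethane: 0, methane: -4.
Net change = -4 − (+4) = -8.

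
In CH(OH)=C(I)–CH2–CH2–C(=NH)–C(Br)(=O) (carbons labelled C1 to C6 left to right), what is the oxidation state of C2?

C2 has a double bond to C (2×0 = 0), one bond to C (0), one bond to I (+1).
Oxidation state = 0 + 0 + 1 = +1.

+1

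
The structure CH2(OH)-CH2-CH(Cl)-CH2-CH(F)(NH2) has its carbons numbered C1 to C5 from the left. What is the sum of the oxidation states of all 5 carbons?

Tallying each carbon's bonds:
C1: 1C, 2H, 1O → 0 − 2 + 1 = -1
C2: 2C, 2H → 0 − 2 = -2
C3: 2C, 1H, 1Cl → 0 − 1 + 1 = 0
C4: 2C, 2H → 0 − 2 = -2
C5: 1C, 1H, 1N, 1F → 0 − 1 + 1 + 1 = +1
Sum = -1 − 2 + 0 − 2 + 1 = -4.

-4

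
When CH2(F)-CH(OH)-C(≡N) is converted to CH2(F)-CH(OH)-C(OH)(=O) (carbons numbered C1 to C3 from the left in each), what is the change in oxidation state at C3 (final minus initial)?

0

Before: C3 has 1 bond to C, 3 bonds to N → oxidation state +3.
After: C3 has 1 bond to C, 3 bonds to O → oxidation state +3.
Δ = +3 − (+3) = 0, so no net redox change at C3.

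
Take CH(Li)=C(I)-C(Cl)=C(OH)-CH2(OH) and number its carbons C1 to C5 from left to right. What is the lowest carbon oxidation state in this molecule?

Tallying each carbon's bonds:
C1: 2C, 1H, 1Li → 0 − 1 − 1 = -2
C2: 3C, 1I → 0 + 1 = +1
C3: 3C, 1Cl → 0 + 1 = +1
C4: 3C, 1O → 0 + 1 = +1
C5: 1C, 2H, 1O → 0 − 2 + 1 = -1
The lowest value is -2.

-2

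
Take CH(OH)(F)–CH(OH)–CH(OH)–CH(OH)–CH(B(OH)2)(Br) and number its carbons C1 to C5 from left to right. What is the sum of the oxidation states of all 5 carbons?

0

Bonds to more-electronegative neighbours contribute +1 each, bonds to H or metals contribute −1 each, and C–C bonds contribute 0. Tallying each carbon:
C1: 1C, 1H, 1O, 1F → 0 − 1 + 1 + 1 = +1
C2: 2C, 1H, 1O → 0 − 1 + 1 = 0
C3: 2C, 1H, 1O → 0 − 1 + 1 = 0
C4: 2C, 1H, 1O → 0 − 1 + 1 = 0
C5: 1C, 1H, 1Br, 1B → 0 − 1 + 1 − 1 = -1
Sum = +1 + 0 + 0 + 0 − 1 = 0.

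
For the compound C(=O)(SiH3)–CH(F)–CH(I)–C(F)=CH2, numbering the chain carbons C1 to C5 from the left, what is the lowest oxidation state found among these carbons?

Assign +1 per bond to O/N/halogen, −1 per bond to H or an electropositive element, and 0 per bond to carbon. Tallying each carbon:
C1: 1C, 2O, 1Si → 0 + 2 − 1 = +1
C2: 2C, 1H, 1F → 0 − 1 + 1 = 0
C3: 2C, 1H, 1I → 0 − 1 + 1 = 0
C4: 3C, 1F → 0 + 1 = +1
C5: 2C, 2H → 0 − 2 = -2
The lowest value is -2.

-2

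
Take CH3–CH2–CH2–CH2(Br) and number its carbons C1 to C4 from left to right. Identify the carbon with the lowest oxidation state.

Bonds to more-electronegative neighbours contribute +1 each, bonds to H or metals contribute −1 each, and C–C bonds contribute 0. Tallying each carbon:
C1: 1C, 3H → 0 − 3 = -3
C2: 2C, 2H → 0 − 2 = -2
C3: 2C, 2H → 0 − 2 = -2
C4: 1C, 2H, 1Br → 0 − 2 + 1 = -1
The most reduced carbon is C1 at -3.

C1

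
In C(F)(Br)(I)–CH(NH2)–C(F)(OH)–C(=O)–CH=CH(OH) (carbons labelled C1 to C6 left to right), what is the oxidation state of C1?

Bonds to more-electronegative neighbours contribute +1 each, bonds to H or metals contribute −1 each, and C–C bonds contribute 0.
C1 has one bond to C (0), one bond to F (+1), one bond to Br (+1), one bond to I (+1).
Oxidation state = 0 + 1 + 1 + 1 = +3.

+3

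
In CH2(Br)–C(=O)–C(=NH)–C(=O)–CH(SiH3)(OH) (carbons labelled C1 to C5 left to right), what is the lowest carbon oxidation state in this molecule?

-1

Assign +1 per bond to O/N/halogen, −1 per bond to H or an electropositive element, and 0 per bond to carbon. Tallying each carbon:
C1: 1C, 2H, 1Br → 0 − 2 + 1 = -1
C2: 2C, 2O → 0 + 2 = +2
C3: 2C, 2N → 0 + 2 = +2
C4: 2C, 2O → 0 + 2 = +2
C5: 1C, 1H, 1O, 1Si → 0 − 1 + 1 − 1 = -1
The lowest value is -1.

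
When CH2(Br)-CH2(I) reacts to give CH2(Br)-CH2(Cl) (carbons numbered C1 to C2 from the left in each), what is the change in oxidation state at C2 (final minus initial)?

Before: C2 has 1 bond to C, 2 bonds to H, 1 bond to I → oxidation state -1.
After: C2 has 1 bond to C, 2 bonds to H, 1 bond to Cl → oxidation state -1.
Δ = -1 − (-1) = 0, so no net redox change at C2.

0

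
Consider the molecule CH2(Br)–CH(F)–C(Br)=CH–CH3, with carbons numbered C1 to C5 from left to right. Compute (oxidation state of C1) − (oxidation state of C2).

C1: 1C, 2H, 1Br → 0 − 2 + 1 = -1
C2: 2C, 1H, 1F → 0 − 1 + 1 = 0
Difference: -1 − (0) = -1.

-1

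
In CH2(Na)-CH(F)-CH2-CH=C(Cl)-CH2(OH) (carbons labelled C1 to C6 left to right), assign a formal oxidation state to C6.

C6 has one bond to C (0), one bond to H (-1), one bond to H (-1), one bond to O (+1).
Oxidation state = 0 − 1 − 1 + 1 = -1.

-1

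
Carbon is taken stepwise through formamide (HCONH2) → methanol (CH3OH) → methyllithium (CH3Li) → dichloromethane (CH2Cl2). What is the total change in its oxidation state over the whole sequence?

Carbon oxidation states along the series — formamide: +2, methanol: -2, methyllithium: -4, dichloromethane: 0.
Net change = 0 − (+2) = -2.

-2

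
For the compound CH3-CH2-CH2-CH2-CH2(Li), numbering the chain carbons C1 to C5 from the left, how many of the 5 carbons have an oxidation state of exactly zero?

Tallying each carbon's bonds:
C1: 1C, 3H → 0 − 3 = -3
C2: 2C, 2H → 0 − 2 = -2
C3: 2C, 2H → 0 − 2 = -2
C4: 2C, 2H → 0 − 2 = -2
C5: 1C, 2H, 1Li → 0 − 2 − 1 = -3
0 carbons meet the condition.

0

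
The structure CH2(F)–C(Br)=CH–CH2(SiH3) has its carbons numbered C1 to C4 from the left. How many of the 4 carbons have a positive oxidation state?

1

Tallying each carbon's bonds:
C1: 1C, 2H, 1F → 0 − 2 + 1 = -1
C2: 3C, 1Br → 0 + 1 = +1
C3: 3C, 1H → 0 − 1 = -1
C4: 1C, 2H, 1Si → 0 − 2 − 1 = -3
1 carbon (C2) meets the condition.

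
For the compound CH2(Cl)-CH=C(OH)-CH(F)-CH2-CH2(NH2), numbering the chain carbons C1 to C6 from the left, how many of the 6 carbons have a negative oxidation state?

4

Tallying each carbon's bonds:
C1: 1C, 2H, 1Cl → 0 − 2 + 1 = -1
C2: 3C, 1H → 0 − 1 = -1
C3: 3C, 1O → 0 + 1 = +1
C4: 2C, 1H, 1F → 0 − 1 + 1 = 0
C5: 2C, 2H → 0 − 2 = -2
C6: 1C, 2H, 1N → 0 − 2 + 1 = -1
4 carbons (C1, C2, C5, C6) meet the condition.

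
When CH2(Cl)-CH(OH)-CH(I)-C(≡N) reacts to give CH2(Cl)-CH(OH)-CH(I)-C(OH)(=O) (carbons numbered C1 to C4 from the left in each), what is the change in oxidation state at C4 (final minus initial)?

Before: C4 has 1 bond to C, 3 bonds to N → oxidation state +3.
After: C4 has 1 bond to C, 3 bonds to O → oxidation state +3.
Δ = +3 − (+3) = 0, so no net redox change at C4.

0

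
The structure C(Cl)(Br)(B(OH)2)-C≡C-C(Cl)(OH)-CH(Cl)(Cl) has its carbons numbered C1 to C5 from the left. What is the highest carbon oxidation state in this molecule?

+2

Tallying each carbon's bonds:
C1: 1C, 1Cl, 1Br, 1B → 0 + 1 + 1 − 1 = +1
C2: 4C → 0 = 0
C3: 4C → 0 = 0
C4: 2C, 1O, 1Cl → 0 + 1 + 1 = +2
C5: 1C, 1H, 2Cl → 0 − 1 + 2 = +1
The highest value is +2.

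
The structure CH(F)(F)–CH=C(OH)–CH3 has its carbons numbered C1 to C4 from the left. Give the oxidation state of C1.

+1

C1 has one bond to C (0), one bond to H (-1), one bond to F (+1), one bond to F (+1).
Oxidation state = 0 − 1 + 1 + 1 = +1.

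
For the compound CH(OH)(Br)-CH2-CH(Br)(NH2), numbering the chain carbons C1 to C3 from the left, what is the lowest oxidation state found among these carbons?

Tallying each carbon's bonds:
C1: 1C, 1H, 1O, 1Br → 0 − 1 + 1 + 1 = +1
C2: 2C, 2H → 0 − 2 = -2
C3: 1C, 1H, 1N, 1Br → 0 − 1 + 1 + 1 = +1
The lowest value is -2.

-2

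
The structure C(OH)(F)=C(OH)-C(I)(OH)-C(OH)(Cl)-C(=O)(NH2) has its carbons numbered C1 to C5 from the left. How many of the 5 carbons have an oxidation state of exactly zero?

0

Tallying each carbon's bonds:
C1: 2C, 1O, 1F → 0 + 1 + 1 = +2
C2: 3C, 1O → 0 + 1 = +1
C3: 2C, 1O, 1I → 0 + 1 + 1 = +2
C4: 2C, 1O, 1Cl → 0 + 1 + 1 = +2
C5: 1C, 2O, 1N → 0 + 2 + 1 = +3
0 carbons meet the condition.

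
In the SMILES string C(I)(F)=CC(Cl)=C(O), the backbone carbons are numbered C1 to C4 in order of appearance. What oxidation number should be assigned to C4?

C4 has a double bond to C (2×0 = 0), one bond to O (+1), one bond to H (-1).
Oxidation state = 0 + 1 − 1 = 0.

0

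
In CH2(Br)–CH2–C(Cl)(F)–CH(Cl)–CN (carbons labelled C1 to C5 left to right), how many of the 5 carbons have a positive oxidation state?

Count +1 for every bond to an atom more electronegative than carbon and −1 for every bond to one less electronegative; C–C bonds are 0. Tallying each carbon:
C1: 1C, 2H, 1Br → 0 − 2 + 1 = -1
C2: 2C, 2H → 0 − 2 = -2
C3: 2C, 1F, 1Cl → 0 + 1 + 1 = +2
C4: 2C, 1H, 1Cl → 0 − 1 + 1 = 0
C5: 1C, 3N → 0 + 3 = +3
2 carbons (C3, C5) meet the condition.

2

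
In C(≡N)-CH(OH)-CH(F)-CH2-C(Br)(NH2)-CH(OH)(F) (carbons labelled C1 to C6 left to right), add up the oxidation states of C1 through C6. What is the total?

+4

Tallying each carbon's bonds:
C1: 1C, 3N → 0 + 3 = +3
C2: 2C, 1H, 1O → 0 − 1 + 1 = 0
C3: 2C, 1H, 1F → 0 − 1 + 1 = 0
C4: 2C, 2H → 0 − 2 = -2
C5: 2C, 1N, 1Br → 0 + 1 + 1 = +2
C6: 1C, 1H, 1O, 1F → 0 − 1 + 1 + 1 = +1
Sum = +3 + 0 + 0 − 2 + 2 + 1 = +4.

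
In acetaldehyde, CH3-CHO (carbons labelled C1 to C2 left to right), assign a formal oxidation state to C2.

C2 has one bond to H (-1), a double bond to O (2×+1 = +2), one bond to C (0).
Oxidation state = -1 + 2 + 0 = +1.

+1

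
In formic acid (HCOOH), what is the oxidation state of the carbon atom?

+2

Assign +1 per bond to O/N/halogen, −1 per bond to H or an electropositive element, and 0 per bond to carbon.
The carbon has one bond to H (-1), a double bond to O (2×+1 = +2), one bond to O (+1).
Oxidation state = -1 + 2 + 1 = +2.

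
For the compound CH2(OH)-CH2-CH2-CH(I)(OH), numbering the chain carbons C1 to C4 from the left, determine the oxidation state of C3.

-2

Bonds to more-electronegative neighbours contribute +1 each, bonds to H or metals contribute −1 each, and C–C bonds contribute 0.
C3 has one bond to C (0), one bond to C (0), one bond to H (-1), one bond to H (-1).
Oxidation state = 0 + 0 − 1 − 1 = -2.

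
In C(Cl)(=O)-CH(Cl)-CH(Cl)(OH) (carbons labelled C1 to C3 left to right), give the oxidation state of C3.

C3 has one bond to C (0), one bond to Cl (+1), one bond to O (+1), one bond to H (-1).
Oxidation state = 0 + 1 + 1 − 1 = +1.

+1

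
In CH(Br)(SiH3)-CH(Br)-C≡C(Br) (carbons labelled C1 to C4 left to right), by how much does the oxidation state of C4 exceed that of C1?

C4: 3C, 1Br → 0 + 1 = +1
C1: 1C, 1H, 1Br, 1Si → 0 − 1 + 1 − 1 = -1
Difference: +1 − (-1) = +2.

+2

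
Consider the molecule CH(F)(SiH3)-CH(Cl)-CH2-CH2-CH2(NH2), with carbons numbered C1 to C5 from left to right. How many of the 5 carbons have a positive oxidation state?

0

Bonds to more-electronegative neighbours contribute +1 each, bonds to H or metals contribute −1 each, and C–C bonds contribute 0. Tallying each carbon:
C1: 1C, 1H, 1F, 1Si → 0 − 1 + 1 − 1 = -1
C2: 2C, 1H, 1Cl → 0 − 1 + 1 = 0
C3: 2C, 2H → 0 − 2 = -2
C4: 2C, 2H → 0 − 2 = -2
C5: 1C, 2H, 1N → 0 − 2 + 1 = -1
0 carbons meet the condition.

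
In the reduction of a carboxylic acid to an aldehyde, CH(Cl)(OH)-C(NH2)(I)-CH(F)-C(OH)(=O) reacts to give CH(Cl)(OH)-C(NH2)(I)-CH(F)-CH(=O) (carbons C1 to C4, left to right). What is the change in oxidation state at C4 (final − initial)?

-2

Before: C4 has 1 bond to C, 3 bonds to O → oxidation state +3.
After: C4 has 1 bond to C, 1 bond to H, 2 bonds to O → oxidation state +1.
Δ = +1 − (+3) = -2, so this is a reduction at C4.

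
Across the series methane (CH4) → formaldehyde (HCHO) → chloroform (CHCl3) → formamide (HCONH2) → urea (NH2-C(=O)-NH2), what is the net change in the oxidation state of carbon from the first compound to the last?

Carbon oxidation states along the series — methane: -4, formaldehyde: 0, chloroform: +2, formamide: +2, urea: +4.
Net change = +4 − (-4) = +8.

+8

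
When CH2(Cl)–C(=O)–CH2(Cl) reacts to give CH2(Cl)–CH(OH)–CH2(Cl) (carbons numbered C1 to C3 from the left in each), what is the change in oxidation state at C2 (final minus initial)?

-2

Before: C2 has 2 bonds to C, 2 bonds to O → oxidation state +2.
After: C2 has 2 bonds to C, 1 bond to H, 1 bond to O → oxidation state 0.
Δ = 0 − (+2) = -2, so this is a reduction at C2.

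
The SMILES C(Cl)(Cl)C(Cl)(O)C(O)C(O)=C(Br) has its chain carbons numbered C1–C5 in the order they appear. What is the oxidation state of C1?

Count +1 for every bond to an atom more electronegative than carbon and −1 for every bond to one less electronegative; C–C bonds are 0.
C1 has one bond to C (0), one bond to H (-1), one bond to Cl (+1), one bond to Cl (+1).
Oxidation state = 0 − 1 + 1 + 1 = +1.

+1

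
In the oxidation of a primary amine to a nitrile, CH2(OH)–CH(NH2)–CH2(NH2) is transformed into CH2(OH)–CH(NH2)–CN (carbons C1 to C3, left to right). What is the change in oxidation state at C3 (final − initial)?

+4

Before: C3 has 1 bond to C, 2 bonds to H, 1 bond to N → oxidation state -1.
After: C3 has 1 bond to C, 3 bonds to N → oxidation state +3.
Δ = +3 − (-1) = +4, so this is an oxidation at C3.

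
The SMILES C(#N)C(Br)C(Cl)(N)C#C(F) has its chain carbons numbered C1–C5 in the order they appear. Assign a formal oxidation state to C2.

0

Bonds to more-electronegative neighbours contribute +1 each, bonds to H or metals contribute −1 each, and C–C bonds contribute 0.
C2 has one bond to C (0), one bond to C (0), one bond to Br (+1), one bond to H (-1).
Oxidation state = 0 + 0 + 1 − 1 = 0.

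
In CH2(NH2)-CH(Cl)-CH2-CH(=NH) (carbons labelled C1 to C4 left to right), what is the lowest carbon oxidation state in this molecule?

Each bond to a more electronegative atom (O, N, halogen) counts +1, each bond to a less electronegative atom (H, metal, B, Si) counts −1, and each C–C bond counts 0. Tallying each carbon:
C1: 1C, 2H, 1N → 0 − 2 + 1 = -1
C2: 2C, 1H, 1Cl → 0 − 1 + 1 = 0
C3: 2C, 2H → 0 − 2 = -2
C4: 1C, 1H, 2N → 0 − 1 + 2 = +1
The lowest value is -2.

-2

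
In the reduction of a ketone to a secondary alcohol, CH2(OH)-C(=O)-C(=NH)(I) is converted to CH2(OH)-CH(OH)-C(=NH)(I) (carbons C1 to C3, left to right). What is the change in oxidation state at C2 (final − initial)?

-2

Before: C2 has 2 bonds to C, 2 bonds to O → oxidation state +2.
After: C2 has 2 bonds to C, 1 bond to H, 1 bond to O → oxidation state 0.
Δ = 0 − (+2) = -2, so this is a reduction at C2.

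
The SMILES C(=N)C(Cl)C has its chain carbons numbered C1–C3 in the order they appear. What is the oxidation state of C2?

0

Bonds to more-electronegative neighbours contribute +1 each, bonds to H or metals contribute −1 each, and C–C bonds contribute 0.
C2 has one bond to C (0), one bond to C (0), one bond to H (-1), one bond to Cl (+1).
Oxidation state = 0 + 0 − 1 + 1 = 0.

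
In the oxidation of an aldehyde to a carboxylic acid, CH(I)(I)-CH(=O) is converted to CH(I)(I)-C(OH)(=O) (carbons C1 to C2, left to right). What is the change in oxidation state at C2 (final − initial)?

+2

Before: C2 has 1 bond to C, 1 bond to H, 2 bonds to O → oxidation state +1.
After: C2 has 1 bond to C, 3 bonds to O → oxidation state +3.
Δ = +3 − (+1) = +2, so this is an oxidation at C2.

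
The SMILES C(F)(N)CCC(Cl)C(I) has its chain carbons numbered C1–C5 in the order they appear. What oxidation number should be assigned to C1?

Count +1 for every bond to an atom more electronegative than carbon and −1 for every bond to one less electronegative; C–C bonds are 0.
C1 has one bond to C (0), one bond to F (+1), one bond to H (-1), one bond to N (+1).
Oxidation state = 0 + 1 − 1 + 1 = +1.

+1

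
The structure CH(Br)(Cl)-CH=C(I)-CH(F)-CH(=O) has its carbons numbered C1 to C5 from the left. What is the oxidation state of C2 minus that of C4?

-1

C2: 3C, 1H → 0 − 1 = -1
C4: 2C, 1H, 1F → 0 − 1 + 1 = 0
Difference: -1 − (0) = -1.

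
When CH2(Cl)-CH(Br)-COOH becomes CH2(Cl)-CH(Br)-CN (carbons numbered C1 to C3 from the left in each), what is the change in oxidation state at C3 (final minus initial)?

Before: C3 has 1 bond to C, 3 bonds to O → oxidation state +3.
After: C3 has 1 bond to C, 3 bonds to N → oxidation state +3.
Δ = +3 − (+3) = 0, so no net redox change at C3.

0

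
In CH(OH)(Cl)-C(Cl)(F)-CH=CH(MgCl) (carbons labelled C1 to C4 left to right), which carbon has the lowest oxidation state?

Tallying each carbon's bonds:
C1: 1C, 1H, 1O, 1Cl → 0 − 1 + 1 + 1 = +1
C2: 2C, 1F, 1Cl → 0 + 1 + 1 = +2
C3: 3C, 1H → 0 − 1 = -1
C4: 2C, 1H, 1Mg → 0 − 1 − 1 = -2
The most reduced carbon is C4 at -2.

C4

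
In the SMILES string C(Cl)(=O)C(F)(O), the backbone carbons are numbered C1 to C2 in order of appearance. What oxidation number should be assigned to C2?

Bonds to more-electronegative neighbours contribute +1 each, bonds to H or metals contribute −1 each, and C–C bonds contribute 0.
C2 has one bond to C (0), one bond to H (-1), one bond to F (+1), one bond to O (+1).
Oxidation state = 0 − 1 + 1 + 1 = +1.

+1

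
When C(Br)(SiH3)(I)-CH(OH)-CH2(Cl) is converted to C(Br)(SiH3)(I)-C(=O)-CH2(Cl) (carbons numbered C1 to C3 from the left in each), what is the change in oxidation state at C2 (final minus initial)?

+2

Before: C2 has 2 bonds to C, 1 bond to H, 1 bond to O → oxidation state 0.
After: C2 has 2 bonds to C, 2 bonds to O → oxidation state +2.
Δ = +2 − (0) = +2, so this is an oxidation at C2.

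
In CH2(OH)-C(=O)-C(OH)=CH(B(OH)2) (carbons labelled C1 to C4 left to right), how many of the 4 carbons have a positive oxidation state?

2

Bonds to more-electronegative neighbours contribute +1 each, bonds to H or metals contribute −1 each, and C–C bonds contribute 0. Tallying each carbon:
C1: 1C, 2H, 1O → 0 − 2 + 1 = -1
C2: 2C, 2O → 0 + 2 = +2
C3: 3C, 1O → 0 + 1 = +1
C4: 2C, 1H, 1B → 0 − 1 − 1 = -2
2 carbons (C2, C3) meet the condition.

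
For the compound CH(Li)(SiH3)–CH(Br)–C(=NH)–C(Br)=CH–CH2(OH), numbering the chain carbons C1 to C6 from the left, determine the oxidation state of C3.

Each bond to a more electronegative atom (O, N, halogen) counts +1, each bond to a less electronegative atom (H, metal, B, Si) counts −1, and each C–C bond counts 0.
C3 has one bond to C (0), one bond to C (0), a double bond to N (2×+1 = +2).
Oxidation state = 0 + 0 + 2 = +2.

+2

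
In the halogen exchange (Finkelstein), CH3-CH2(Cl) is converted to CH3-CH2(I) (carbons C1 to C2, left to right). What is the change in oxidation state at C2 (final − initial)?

Before: C2 has 1 bond to C, 2 bonds to H, 1 bond to Cl → oxidation state -1.
After: C2 has 1 bond to C, 2 bonds to H, 1 bond to I → oxidation state -1.
Δ = -1 − (-1) = 0, so no net redox change at C2.

0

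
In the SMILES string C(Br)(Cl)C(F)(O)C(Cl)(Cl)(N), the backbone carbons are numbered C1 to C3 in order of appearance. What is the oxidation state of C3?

Bonds to more-electronegative neighbours contribute +1 each, bonds to H or metals contribute −1 each, and C–C bonds contribute 0.
C3 has one bond to C (0), one bond to Cl (+1), one bond to Cl (+1), one bond to N (+1).
Oxidation state = 0 + 1 + 1 + 1 = +3.

+3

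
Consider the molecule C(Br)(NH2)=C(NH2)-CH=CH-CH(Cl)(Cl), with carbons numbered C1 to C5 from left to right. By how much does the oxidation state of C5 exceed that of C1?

-1

C5: 1C, 1H, 2Cl → 0 − 1 + 2 = +1
C1: 2C, 1N, 1Br → 0 + 1 + 1 = +2
Difference: +1 − (+2) = -1.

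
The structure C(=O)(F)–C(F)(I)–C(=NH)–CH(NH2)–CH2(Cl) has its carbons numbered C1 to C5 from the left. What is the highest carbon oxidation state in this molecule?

Count +1 for every bond to an atom more electronegative than carbon and −1 for every bond to one less electronegative; C–C bonds are 0. Tallying each carbon:
C1: 1C, 2O, 1F → 0 + 2 + 1 = +3
C2: 2C, 1F, 1I → 0 + 1 + 1 = +2
C3: 2C, 2N → 0 + 2 = +2
C4: 2C, 1H, 1N → 0 − 1 + 1 = 0
C5: 1C, 2H, 1Cl → 0 − 2 + 1 = -1
The highest value is +3.

+3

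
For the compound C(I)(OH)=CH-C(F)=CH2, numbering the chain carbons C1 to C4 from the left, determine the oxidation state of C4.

C4 has a double bond to C (2×0 = 0), one bond to H (-1), one bond to H (-1).
Oxidation state = 0 − 1 − 1 = -2.

-2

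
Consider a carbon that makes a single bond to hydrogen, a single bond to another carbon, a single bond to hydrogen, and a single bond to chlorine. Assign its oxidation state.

-1

Assign +1 per bond to O/N/halogen, −1 per bond to H or an electropositive element, and 0 per bond to carbon.
The carbon has one bond to C (0), one bond to H (-1), one bond to H (-1), one bond to Cl (+1).
Oxidation state = 0 − 1 − 1 + 1 = -1.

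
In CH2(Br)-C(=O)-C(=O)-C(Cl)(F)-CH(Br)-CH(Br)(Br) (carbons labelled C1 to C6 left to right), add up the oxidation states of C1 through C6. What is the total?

Tallying each carbon's bonds:
C1: 1C, 2H, 1Br → 0 − 2 + 1 = -1
C2: 2C, 2O → 0 + 2 = +2
C3: 2C, 2O → 0 + 2 = +2
C4: 2C, 1F, 1Cl → 0 + 1 + 1 = +2
C5: 2C, 1H, 1Br → 0 − 1 + 1 = 0
C6: 1C, 1H, 2Br → 0 − 1 + 2 = +1
Sum = -1 + 2 + 2 + 2 + 0 + 1 = +6.

+6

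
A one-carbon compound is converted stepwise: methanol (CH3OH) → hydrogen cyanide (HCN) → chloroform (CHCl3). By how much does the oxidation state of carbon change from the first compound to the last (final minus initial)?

Carbon oxidation states along the series — methanol: -2, hydrogen cyanide: +2, chloroform: +2.
Net change = +2 − (-2) = +4.

+4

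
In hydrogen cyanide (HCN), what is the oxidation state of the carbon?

Each bond to a more electronegative atom (O, N, halogen) counts +1, each bond to a less electronegative atom (H, metal, B, Si) counts −1, and each C–C bond counts 0.
The carbon has one bond to H (-1), a triple bond to N (3×+1 = +3).
Oxidation state = -1 + 3 = +2.

+2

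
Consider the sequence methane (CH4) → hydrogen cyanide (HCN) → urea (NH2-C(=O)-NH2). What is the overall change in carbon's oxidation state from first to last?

+8

Carbon oxidation states along the series — methane: -4, hydrogen cyanide: +2, urea: +4.
Net change = +4 − (-4) = +8.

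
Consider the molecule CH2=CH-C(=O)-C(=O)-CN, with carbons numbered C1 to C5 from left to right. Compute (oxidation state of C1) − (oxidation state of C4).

C1: 2C, 2H → 0 − 2 = -2
C4: 2C, 2O → 0 + 2 = +2
Difference: -2 − (+2) = -4.

-4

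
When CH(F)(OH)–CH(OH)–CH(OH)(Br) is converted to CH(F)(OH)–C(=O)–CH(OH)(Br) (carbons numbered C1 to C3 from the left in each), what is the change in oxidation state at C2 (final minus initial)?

Before: C2 has 2 bonds to C, 1 bond to H, 1 bond to O → oxidation state 0.
After: C2 has 2 bonds to C, 2 bonds to O → oxidation state +2.
Δ = +2 − (0) = +2, so this is an oxidation at C2.

+2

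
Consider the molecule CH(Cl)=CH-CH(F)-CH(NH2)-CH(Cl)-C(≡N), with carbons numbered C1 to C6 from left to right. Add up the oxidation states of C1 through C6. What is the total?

Bonds to more-electronegative neighbours contribute +1 each, bonds to H or metals contribute −1 each, and C–C bonds contribute 0. Tallying each carbon:
C1: 2C, 1H, 1Cl → 0 − 1 + 1 = 0
C2: 3C, 1H → 0 − 1 = -1
C3: 2C, 1H, 1F → 0 − 1 + 1 = 0
C4: 2C, 1H, 1N → 0 − 1 + 1 = 0
C5: 2C, 1H, 1Cl → 0 − 1 + 1 = 0
C6: 1C, 3N → 0 + 3 = +3
Sum = 0 − 1 + 0 + 0 + 0 + 3 = +2.

+2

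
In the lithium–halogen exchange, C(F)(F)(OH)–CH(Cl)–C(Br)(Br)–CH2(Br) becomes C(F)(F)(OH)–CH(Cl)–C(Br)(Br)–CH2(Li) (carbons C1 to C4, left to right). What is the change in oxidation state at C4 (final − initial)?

Before: C4 has 1 bond to C, 2 bonds to H, 1 bond to Br → oxidation state -1.
After: C4 has 1 bond to C, 2 bonds to H, 1 bond to Li → oxidation state -3.
Δ = -3 − (-1) = -2, so this is a reduction at C4.

-2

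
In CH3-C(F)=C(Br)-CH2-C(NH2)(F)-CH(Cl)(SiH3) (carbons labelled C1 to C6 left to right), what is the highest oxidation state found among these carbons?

Tallying each carbon's bonds:
C1: 1C, 3H → 0 − 3 = -3
C2: 3C, 1F → 0 + 1 = +1
C3: 3C, 1Br → 0 + 1 = +1
C4: 2C, 2H → 0 − 2 = -2
C5: 2C, 1N, 1F → 0 + 1 + 1 = +2
C6: 1C, 1H, 1Cl, 1Si → 0 − 1 + 1 − 1 = -1
The highest value is +2.

+2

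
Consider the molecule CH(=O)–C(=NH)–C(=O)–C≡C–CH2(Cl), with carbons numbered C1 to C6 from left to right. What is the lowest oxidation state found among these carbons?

-1

Assign +1 per bond to O/N/halogen, −1 per bond to H or an electropositive element, and 0 per bond to carbon. Tallying each carbon:
C1: 1C, 1H, 2O → 0 − 1 + 2 = +1
C2: 2C, 2N → 0 + 2 = +2
C3: 2C, 2O → 0 + 2 = +2
C4: 4C → 0 = 0
C5: 4C → 0 = 0
C6: 1C, 2H, 1Cl → 0 − 2 + 1 = -1
The lowest value is -1.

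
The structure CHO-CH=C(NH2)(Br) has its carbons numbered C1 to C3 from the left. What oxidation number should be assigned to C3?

Each bond to a more electronegative atom (O, N, halogen) counts +1, each bond to a less electronegative atom (H, metal, B, Si) counts −1, and each C–C bond counts 0.
C3 has a double bond to C (2×0 = 0), one bond to N (+1), one bond to Br (+1).
Oxidation state = 0 + 1 + 1 = +2.

+2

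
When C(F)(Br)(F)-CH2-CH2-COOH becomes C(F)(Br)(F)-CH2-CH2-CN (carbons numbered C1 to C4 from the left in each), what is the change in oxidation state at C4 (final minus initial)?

0

Before: C4 has 1 bond to C, 3 bonds to O → oxidation state +3.
After: C4 has 1 bond to C, 3 bonds to N → oxidation state +3.
Δ = +3 − (+3) = 0, so no net redox change at C4.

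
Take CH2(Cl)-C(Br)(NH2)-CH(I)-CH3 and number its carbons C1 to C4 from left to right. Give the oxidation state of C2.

+2

Each bond to a more electronegative atom (O, N, halogen) counts +1, each bond to a less electronegative atom (H, metal, B, Si) counts −1, and each C–C bond counts 0.
C2 has one bond to C (0), one bond to C (0), one bond to Br (+1), one bond to N (+1).
Oxidation state = 0 + 0 + 1 + 1 = +2.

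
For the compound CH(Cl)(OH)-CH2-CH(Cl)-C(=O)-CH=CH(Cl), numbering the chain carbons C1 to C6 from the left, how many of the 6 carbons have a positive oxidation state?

2

Tallying each carbon's bonds:
C1: 1C, 1H, 1O, 1Cl → 0 − 1 + 1 + 1 = +1
C2: 2C, 2H → 0 − 2 = -2
C3: 2C, 1H, 1Cl → 0 − 1 + 1 = 0
C4: 2C, 2O → 0 + 2 = +2
C5: 3C, 1H → 0 − 1 = -1
C6: 2C, 1H, 1Cl → 0 − 1 + 1 = 0
2 carbons (C1, C4) meet the condition.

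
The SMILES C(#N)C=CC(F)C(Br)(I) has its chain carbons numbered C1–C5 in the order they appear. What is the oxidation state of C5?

C5 has one bond to C (0), one bond to Br (+1), one bond to I (+1), one bond to H (-1).
Oxidation state = 0 + 1 + 1 − 1 = +1.

+1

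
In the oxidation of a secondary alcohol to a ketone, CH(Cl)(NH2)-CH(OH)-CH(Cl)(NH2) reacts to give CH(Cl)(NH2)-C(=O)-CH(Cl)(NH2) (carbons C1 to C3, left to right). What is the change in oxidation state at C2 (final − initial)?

Before: C2 has 2 bonds to C, 1 bond to H, 1 bond to O → oxidation state 0.
After: C2 has 2 bonds to C, 2 bonds to O → oxidation state +2.
Δ = +2 − (0) = +2, so this is an oxidation at C2.

+2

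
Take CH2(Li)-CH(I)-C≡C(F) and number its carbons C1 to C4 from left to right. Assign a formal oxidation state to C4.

+1

C4 has a triple bond to C (3×0 = 0), one bond to F (+1).
Oxidation state = 0 + 1 = +1.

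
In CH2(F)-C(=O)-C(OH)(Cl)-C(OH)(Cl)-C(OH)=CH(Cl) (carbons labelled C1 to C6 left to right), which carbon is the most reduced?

Each bond to a more electronegative atom (O, N, halogen) counts +1, each bond to a less electronegative atom (H, metal, B, Si) counts −1, and each C–C bond counts 0. Tallying each carbon:
C1: 1C, 2H, 1F → 0 − 2 + 1 = -1
C2: 2C, 2O → 0 + 2 = +2
C3: 2C, 1O, 1Cl → 0 + 1 + 1 = +2
C4: 2C, 1O, 1Cl → 0 + 1 + 1 = +2
C5: 3C, 1O → 0 + 1 = +1
C6: 2C, 1H, 1Cl → 0 − 1 + 1 = 0
The most reduced carbon is C1 at -1.

C1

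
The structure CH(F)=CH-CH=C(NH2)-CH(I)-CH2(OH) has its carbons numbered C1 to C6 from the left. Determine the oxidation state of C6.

Assign +1 per bond to O/N/halogen, −1 per bond to H or an electropositive element, and 0 per bond to carbon.
C6 has one bond to C (0), one bond to H (-1), one bond to H (-1), one bond to O (+1).
Oxidation state = 0 − 1 − 1 + 1 = -1.

-1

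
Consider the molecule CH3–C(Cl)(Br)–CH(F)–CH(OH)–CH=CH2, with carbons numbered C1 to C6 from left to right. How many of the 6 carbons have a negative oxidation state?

3

Count +1 for every bond to an atom more electronegative than carbon and −1 for every bond to one less electronegative; C–C bonds are 0. Tallying each carbon:
C1: 1C, 3H → 0 − 3 = -3
C2: 2C, 1Cl, 1Br → 0 + 1 + 1 = +2
C3: 2C, 1H, 1F → 0 − 1 + 1 = 0
C4: 2C, 1H, 1O → 0 − 1 + 1 = 0
C5: 3C, 1H → 0 − 1 = -1
C6: 2C, 2H → 0 − 2 = -2
3 carbons (C1, C5, C6) meet the condition.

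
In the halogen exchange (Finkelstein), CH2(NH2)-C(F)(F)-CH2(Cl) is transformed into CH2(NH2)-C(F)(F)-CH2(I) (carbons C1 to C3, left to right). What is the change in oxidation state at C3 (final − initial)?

Before: C3 has 1 bond to C, 2 bonds to H, 1 bond to Cl → oxidation state -1.
After: C3 has 1 bond to C, 2 bonds to H, 1 bond to I → oxidation state -1.
Δ = -1 − (-1) = 0, so no net redox change at C3.

0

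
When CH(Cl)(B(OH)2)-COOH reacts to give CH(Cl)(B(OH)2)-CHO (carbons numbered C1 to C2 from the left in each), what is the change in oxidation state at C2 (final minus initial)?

-2

Before: C2 has 1 bond to C, 3 bonds to O → oxidation state +3.
After: C2 has 1 bond to C, 1 bond to H, 2 bonds to O → oxidation state +1.
Δ = +1 − (+3) = -2, so this is a reduction at C2.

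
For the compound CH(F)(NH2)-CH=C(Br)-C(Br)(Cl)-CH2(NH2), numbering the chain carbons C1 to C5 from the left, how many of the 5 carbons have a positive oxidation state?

3

Each bond to a more electronegative atom (O, N, halogen) counts +1, each bond to a less electronegative atom (H, metal, B, Si) counts −1, and each C–C bond counts 0. Tallying each carbon:
C1: 1C, 1H, 1N, 1F → 0 − 1 + 1 + 1 = +1
C2: 3C, 1H → 0 − 1 = -1
C3: 3C, 1Br → 0 + 1 = +1
C4: 2C, 1Cl, 1Br → 0 + 1 + 1 = +2
C5: 1C, 2H, 1N → 0 − 2 + 1 = -1
3 carbons (C1, C3, C4) meet the condition.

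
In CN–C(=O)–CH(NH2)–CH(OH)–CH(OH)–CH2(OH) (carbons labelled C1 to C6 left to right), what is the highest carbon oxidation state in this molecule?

Tallying each carbon's bonds:
C1: 1C, 3N → 0 + 3 = +3
C2: 2C, 2O → 0 + 2 = +2
C3: 2C, 1H, 1N → 0 − 1 + 1 = 0
C4: 2C, 1H, 1O → 0 − 1 + 1 = 0
C5: 2C, 1H, 1O → 0 − 1 + 1 = 0
C6: 1C, 2H, 1O → 0 − 2 + 1 = -1
The highest value is +3.

+3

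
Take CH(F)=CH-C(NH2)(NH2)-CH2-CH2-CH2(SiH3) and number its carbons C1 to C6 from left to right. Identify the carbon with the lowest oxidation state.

C6

Assign +1 per bond to O/N/halogen, −1 per bond to H or an electropositive element, and 0 per bond to carbon. Tallying each carbon:
C1: 2C, 1H, 1F → 0 − 1 + 1 = 0
C2: 3C, 1H → 0 − 1 = -1
C3: 2C, 2N → 0 + 2 = +2
C4: 2C, 2H → 0 − 2 = -2
C5: 2C, 2H → 0 − 2 = -2
C6: 1C, 2H, 1Si → 0 − 2 − 1 = -3
The most reduced carbon is C6 at -3.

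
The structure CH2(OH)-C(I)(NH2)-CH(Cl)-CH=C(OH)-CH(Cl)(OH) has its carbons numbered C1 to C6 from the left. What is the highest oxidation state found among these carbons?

Count +1 for every bond to an atom more electronegative than carbon and −1 for every bond to one less electronegative; C–C bonds are 0. Tallying each carbon:
C1: 1C, 2H, 1O → 0 − 2 + 1 = -1
C2: 2C, 1N, 1I → 0 + 1 + 1 = +2
C3: 2C, 1H, 1Cl → 0 − 1 + 1 = 0
C4: 3C, 1H → 0 − 1 = -1
C5: 3C, 1O → 0 + 1 = +1
C6: 1C, 1H, 1O, 1Cl → 0 − 1 + 1 + 1 = +1
The highest value is +2.

+2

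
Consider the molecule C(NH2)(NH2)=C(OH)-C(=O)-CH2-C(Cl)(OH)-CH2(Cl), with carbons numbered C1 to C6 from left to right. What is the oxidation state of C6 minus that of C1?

-3

C6: 1C, 2H, 1Cl → 0 − 2 + 1 = -1
C1: 2C, 2N → 0 + 2 = +2
Difference: -1 − (+2) = -3.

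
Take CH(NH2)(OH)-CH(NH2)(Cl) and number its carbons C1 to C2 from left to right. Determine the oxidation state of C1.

C1 has one bond to C (0), one bond to N (+1), one bond to H (-1), one bond to O (+1).
Oxidation state = 0 + 1 − 1 + 1 = +1.

+1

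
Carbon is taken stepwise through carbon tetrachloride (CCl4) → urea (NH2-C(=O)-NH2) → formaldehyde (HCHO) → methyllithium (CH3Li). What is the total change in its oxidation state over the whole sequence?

-8

Carbon oxidation states along the series — carbon tetrachloride: +4, urea: +4, formaldehyde: 0, methyllithium: -4.
Net change = -4 − (+4) = -8.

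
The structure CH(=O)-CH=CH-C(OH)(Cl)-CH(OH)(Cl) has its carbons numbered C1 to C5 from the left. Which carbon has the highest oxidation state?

Each bond to a more electronegative atom (O, N, halogen) counts +1, each bond to a less electronegative atom (H, metal, B, Si) counts −1, and each C–C bond counts 0. Tallying each carbon:
C1: 1C, 1H, 2O → 0 − 1 + 2 = +1
C2: 3C, 1H → 0 − 1 = -1
C3: 3C, 1H → 0 − 1 = -1
C4: 2C, 1O, 1Cl → 0 + 1 + 1 = +2
C5: 1C, 1H, 1O, 1Cl → 0 − 1 + 1 + 1 = +1
The most oxidised carbon is C4 at +2.

C4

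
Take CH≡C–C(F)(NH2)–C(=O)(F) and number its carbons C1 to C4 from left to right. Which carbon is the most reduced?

Tallying each carbon's bonds:
C1: 3C, 1H → 0 − 1 = -1
C2: 4C → 0 = 0
C3: 2C, 1N, 1F → 0 + 1 + 1 = +2
C4: 1C, 2O, 1F → 0 + 2 + 1 = +3
The most reduced carbon is C1 at -1.

C1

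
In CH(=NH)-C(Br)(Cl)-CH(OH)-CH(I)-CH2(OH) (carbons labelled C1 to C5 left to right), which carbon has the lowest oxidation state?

C5

Tallying each carbon's bonds:
C1: 1C, 1H, 2N → 0 − 1 + 2 = +1
C2: 2C, 1Cl, 1Br → 0 + 1 + 1 = +2
C3: 2C, 1H, 1O → 0 − 1 + 1 = 0
C4: 2C, 1H, 1I → 0 − 1 + 1 = 0
C5: 1C, 2H, 1O → 0 − 2 + 1 = -1
The most reduced carbon is C5 at -1.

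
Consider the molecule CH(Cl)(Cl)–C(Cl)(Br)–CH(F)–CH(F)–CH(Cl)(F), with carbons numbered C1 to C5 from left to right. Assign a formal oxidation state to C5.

+1

C5 has one bond to C (0), one bond to Cl (+1), one bond to F (+1), one bond to H (-1).
Oxidation state = 0 + 1 + 1 − 1 = +1.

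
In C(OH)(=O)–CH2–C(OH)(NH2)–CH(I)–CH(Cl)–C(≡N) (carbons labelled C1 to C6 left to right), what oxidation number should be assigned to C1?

+3

Each bond to a more electronegative atom (O, N, halogen) counts +1, each bond to a less electronegative atom (H, metal, B, Si) counts −1, and each C–C bond counts 0.
C1 has one bond to C (0), one bond to O (+1), a double bond to O (2×+1 = +2).
Oxidation state = 0 + 1 + 2 = +3.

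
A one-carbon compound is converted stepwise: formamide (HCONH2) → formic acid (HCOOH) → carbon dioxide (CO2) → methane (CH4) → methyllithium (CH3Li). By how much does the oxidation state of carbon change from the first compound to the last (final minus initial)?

Carbon oxidation states along the series — formamide: +2, formic acid: +2, carbon dioxide: +4, methane: -4, methyllithium: -4.
Net change = -4 − (+2) = -6.

-6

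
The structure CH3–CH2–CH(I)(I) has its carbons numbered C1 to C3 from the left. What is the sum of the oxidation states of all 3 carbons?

Assign +1 per bond to O/N/halogen, −1 per bond to H or an electropositive element, and 0 per bond to carbon. Tallying each carbon:
C1: 1C, 3H → 0 − 3 = -3
C2: 2C, 2H → 0 − 2 = -2
C3: 1C, 1H, 2I → 0 − 1 + 2 = +1
Sum = -3 − 2 + 1 = -4.

-4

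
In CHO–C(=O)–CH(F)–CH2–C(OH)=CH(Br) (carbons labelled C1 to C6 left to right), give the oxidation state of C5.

Bonds to more-electronegative neighbours contribute +1 each, bonds to H or metals contribute −1 each, and C–C bonds contribute 0.
C5 has one bond to C (0), a double bond to C (2×0 = 0), one bond to O (+1).
Oxidation state = 0 + 0 + 1 = +1.

+1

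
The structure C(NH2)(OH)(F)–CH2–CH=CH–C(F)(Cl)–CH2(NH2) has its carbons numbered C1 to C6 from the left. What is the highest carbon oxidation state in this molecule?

+3

Tallying each carbon's bonds:
C1: 1C, 1O, 1N, 1F → 0 + 1 + 1 + 1 = +3
C2: 2C, 2H → 0 − 2 = -2
C3: 3C, 1H → 0 − 1 = -1
C4: 3C, 1H → 0 − 1 = -1
C5: 2C, 1F, 1Cl → 0 + 1 + 1 = +2
C6: 1C, 2H, 1N → 0 − 2 + 1 = -1
The highest value is +3.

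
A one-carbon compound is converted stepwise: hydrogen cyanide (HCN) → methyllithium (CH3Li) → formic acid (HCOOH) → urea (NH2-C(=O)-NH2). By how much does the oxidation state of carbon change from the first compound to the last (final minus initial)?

Carbon oxidation states along the series — hydrogen cyanide: +2, methyllithium: -4, formic acid: +2, urea: +4.
Net change = +4 − (+2) = +2.

+2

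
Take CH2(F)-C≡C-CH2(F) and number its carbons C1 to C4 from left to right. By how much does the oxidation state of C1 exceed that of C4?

0

C1: 1C, 2H, 1F → 0 − 2 + 1 = -1
C4: 1C, 2H, 1F → 0 − 2 + 1 = -1
Difference: -1 − (-1) = 0.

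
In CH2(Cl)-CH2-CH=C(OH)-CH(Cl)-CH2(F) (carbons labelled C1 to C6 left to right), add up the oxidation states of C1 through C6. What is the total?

-4

Bonds to more-electronegative neighbours contribute +1 each, bonds to H or metals contribute −1 each, and C–C bonds contribute 0. Tallying each carbon:
C1: 1C, 2H, 1Cl → 0 − 2 + 1 = -1
C2: 2C, 2H → 0 − 2 = -2
C3: 3C, 1H → 0 − 1 = -1
C4: 3C, 1O → 0 + 1 = +1
C5: 2C, 1H, 1Cl → 0 − 1 + 1 = 0
C6: 1C, 2H, 1F → 0 − 2 + 1 = -1
Sum = -1 − 2 − 1 + 1 + 0 − 1 = -4.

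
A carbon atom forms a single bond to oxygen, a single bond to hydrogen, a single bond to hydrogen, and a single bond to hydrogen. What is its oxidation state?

The carbon has one bond to O (+1), one bond to H (-1), one bond to H (-1), one bond to H (-1).
Oxidation state = +1 − 1 − 1 − 1 = -2.

-2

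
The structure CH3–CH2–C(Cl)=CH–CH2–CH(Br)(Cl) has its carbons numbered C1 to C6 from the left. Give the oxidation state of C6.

Each bond to a more electronegative atom (O, N, halogen) counts +1, each bond to a less electronegative atom (H, metal, B, Si) counts −1, and each C–C bond counts 0.
C6 has one bond to C (0), one bond to H (-1), one bond to Br (+1), one bond to Cl (+1).
Oxidation state = 0 − 1 + 1 + 1 = +1.

+1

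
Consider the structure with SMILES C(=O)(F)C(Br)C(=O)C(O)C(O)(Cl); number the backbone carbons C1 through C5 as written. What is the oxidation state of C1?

+3

C1 has one bond to C (0), a double bond to O (2×+1 = +2), one bond to F (+1).
Oxidation state = 0 + 2 + 1 = +3.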